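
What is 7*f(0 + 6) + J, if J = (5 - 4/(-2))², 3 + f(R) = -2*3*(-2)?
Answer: 112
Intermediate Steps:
f(R) = 9 (f(R) = -3 - 2*3*(-2) = -3 - 6*(-2) = -3 + 12 = 9)
J = 49 (J = (5 - 4*(-½))² = (5 + 2)² = 7² = 49)
7*f(0 + 6) + J = 7*9 + 49 = 63 + 49 = 112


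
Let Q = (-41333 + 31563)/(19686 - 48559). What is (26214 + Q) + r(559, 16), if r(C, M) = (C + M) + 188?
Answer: 778916691/28873 ≈ 26977.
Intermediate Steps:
Q = 9770/28873 (Q = -9770/(-28873) = -9770*(-1/28873) = 9770/28873 ≈ 0.33838)
r(C, M) = 188 + C + M
(26214 + Q) + r(559, 16) = (26214 + 9770/28873) + (188 + 559 + 16) = 756886592/28873 + 763 = 778916691/28873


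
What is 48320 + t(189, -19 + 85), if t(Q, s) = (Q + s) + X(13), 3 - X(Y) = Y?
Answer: 48565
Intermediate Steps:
X(Y) = 3 - Y
t(Q, s) = -10 + Q + s (t(Q, s) = (Q + s) + (3 - 1*13) = (Q + s) + (3 - 13) = (Q + s) - 10 = -10 + Q + s)
48320 + t(189, -19 + 85) = 48320 + (-10 + 189 + (-19 + 85)) = 48320 + (-10 + 189 + 66) = 48320 + 245 = 48565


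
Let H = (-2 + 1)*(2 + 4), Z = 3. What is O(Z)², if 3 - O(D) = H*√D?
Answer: 117 + 36*√3 ≈ 179.35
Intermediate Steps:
H = -6 (H = -1*6 = -6)
O(D) = 3 + 6*√D (O(D) = 3 - (-6)*√D = 3 + 6*√D)
O(Z)² = (3 + 6*√3)²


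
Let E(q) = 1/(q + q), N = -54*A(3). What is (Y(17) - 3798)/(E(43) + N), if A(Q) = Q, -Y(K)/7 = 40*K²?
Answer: 7285748/13931 ≈ 522.99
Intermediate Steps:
Y(K) = -280*K²
N = -162 (N = -54*3 = -162)
E(q) = 1/(2*q)
(Y(17) - 3798)/(E(43) + N) = (-280*17² - 3798)/((½)/43 - 162) = (-280*289 - 3798)/((½)*(1/43) - 162) = (-80920 - 3798)/(1/86 - 162) = -84718/(-13931/86) = -84718*(-86/13931) = 7285748/13931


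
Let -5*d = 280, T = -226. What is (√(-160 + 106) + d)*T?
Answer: 12656 - 678*I*√6 ≈ 12656.0 - 1660.8*I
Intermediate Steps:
d = -56 (d = -⅕*280 = -56)
(√(-160 + 106) + d)*T = (√(-160 + 106) - 56)*(-226) = (√(-54) - 56)*(-226) = (3*I*√6 - 56)*(-226) = (-56 + 3*I*√6)*(-226) = 12656 - 678*I*√6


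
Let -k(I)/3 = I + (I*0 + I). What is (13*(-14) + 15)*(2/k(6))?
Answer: 167/18 ≈ 9.2778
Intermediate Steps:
k(I) = -6*I (k(I) = -3*(I + (I*0 + I)) = -3*(I + (0 + I)) = -3*(I + I) = -6*I)
(13*(-14) + 15)*(2/k(6)) = (13*(-14) + 15)*(2/((-6*6))) = (-182 + 15)*(2/(-36)) = -334*(-1)/36 = -167*(-1/18) = 167/18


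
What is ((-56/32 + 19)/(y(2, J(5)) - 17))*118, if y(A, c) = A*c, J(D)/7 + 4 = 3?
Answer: -4071/62 ≈ -65.661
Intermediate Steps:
J(D) = -7 (J(D) = -28 + 7*3 = -28 + 21 = -7)
((-56/32 + 19)/(y(2, J(5)) - 17))*118 = ((-56/32 + 19)/(2*(-7) - 17))*118 = ((-56*1/32 + 19)/(-14 - 17))*118 = ((-7/4 + 19)/(-31))*118 = ((69/4)*(-1/31))*118 = -69/124*118 = -4071/62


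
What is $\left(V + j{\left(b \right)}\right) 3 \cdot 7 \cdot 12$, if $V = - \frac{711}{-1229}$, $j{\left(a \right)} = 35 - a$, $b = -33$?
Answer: $\frac{21239316}{1229} \approx 17282.0$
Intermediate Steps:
$V = \frac{711}{1229}$ ($V = \left(-711\right) \left(- \frac{1}{1229}\right) = \frac{711}{1229} \approx 0.57852$)
$\left(V + j{\left(b \right)}\right) 3 \cdot 7 \cdot 12 = \left(\frac{711}{1229} + \left(35 - -33\right)\right) 3 \cdot 7 \cdot 12 = \left(\frac{711}{1229} + \left(35 + 33\right)\right) 21 \cdot 12 = \left(\frac{711}{1229} + 68\right) 252 = \frac{84283}{1229} \cdot 252 = \frac{21239316}{1229}$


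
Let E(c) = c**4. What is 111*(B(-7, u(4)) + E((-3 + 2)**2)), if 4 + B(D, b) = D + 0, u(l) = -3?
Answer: -1110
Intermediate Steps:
B(D, b) = -4 + D (B(D, b) = -4 + (D + 0) = -4 + D)
111*(B(-7, u(4)) + E((-3 + 2)**2)) = 111*((-4 - 7) + ((-3 + 2)**2)**4) = 111*(-11 + ((-1)**2)**4) = 111*(-11 + 1**4) = 111*(-11 + 1) = 111*(-10) = -1110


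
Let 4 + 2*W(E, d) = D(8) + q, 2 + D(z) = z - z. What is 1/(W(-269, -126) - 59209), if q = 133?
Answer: -2/118291 ≈ -1.6907e-5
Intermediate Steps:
D(z) = -2 (D(z) = -2 + (z - z) = -2 + 0 = -2)
W(E, d) = 127/2 (W(E, d) = -2 + (-2 + 133)/2 = -2 + (1/2)*131 = -2 + 131/2 = 127/2)
1/(W(-269, -126) - 59209) = 1/(127/2 - 59209) = 1/(-118291/2) = -2/118291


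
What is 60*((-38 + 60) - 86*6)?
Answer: -29640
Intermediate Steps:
60*((-38 + 60) - 86*6) = 60*(22 - 516) = 60*(-494) = -29640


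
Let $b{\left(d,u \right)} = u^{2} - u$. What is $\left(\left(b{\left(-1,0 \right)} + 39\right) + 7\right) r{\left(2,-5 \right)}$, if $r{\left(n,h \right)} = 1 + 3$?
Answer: $184$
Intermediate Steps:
$r{\left(n,h \right)} = 4$
$\left(\left(b{\left(-1,0 \right)} + 39\right) + 7\right) r{\left(2,-5 \right)} = \left(\left(0 \left(-1 + 0\right) + 39\right) + 7\right) 4 = \left(\left(0 \left(-1\right) + 39\right) + 7\right) 4 = \left(\left(0 + 39\right) + 7\right) 4 = \left(39 + 7\right) 4 = 46 \cdot 4 = 184$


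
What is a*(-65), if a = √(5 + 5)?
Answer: -65*√10 ≈ -205.55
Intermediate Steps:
a = √10 ≈ 3.1623
a*(-65) = √10*(-65) = -65*√10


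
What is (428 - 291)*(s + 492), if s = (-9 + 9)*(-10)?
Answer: 67404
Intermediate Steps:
s = 0 (s = 0*(-10) = 0)
(428 - 291)*(s + 492) = (428 - 291)*(0 + 492) = 137*492 = 67404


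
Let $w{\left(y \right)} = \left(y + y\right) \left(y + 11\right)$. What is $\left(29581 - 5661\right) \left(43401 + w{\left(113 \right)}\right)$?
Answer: $1708486000$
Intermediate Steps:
$w{\left(y \right)} = 2 y \left(11 + y\right)$
$\left(29581 - 5661\right) \left(43401 + w{\left(113 \right)}\right) = \left(29581 - 5661\right) \left(43401 + 2 \cdot 113 \left(11 + 113\right)\right) = 23920 \left(43401 + 2 \cdot 113 \cdot 124\right) = 23920 \left(43401 + 28024\right) = 23920 \cdot 71425 = 1708486000$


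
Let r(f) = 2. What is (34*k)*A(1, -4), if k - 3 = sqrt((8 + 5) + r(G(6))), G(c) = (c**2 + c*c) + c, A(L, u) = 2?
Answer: 204 + 68*sqrt(15) ≈ 467.36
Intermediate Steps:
G(c) = c + 2*c**2 (G(c) = (c**2 + c**2) + c = 2*c**2 + c = c + 2*c**2)
k = 3 + sqrt(15) (k = 3 + sqrt((8 + 5) + 2) = 3 + sqrt(13 + 2) = 3 + sqrt(15) ≈ 6.8730)
(34*k)*A(1, -4) = (34*(3 + sqrt(15)))*2 = (102 + 34*sqrt(15))*2 = 204 + 68*sqrt(15)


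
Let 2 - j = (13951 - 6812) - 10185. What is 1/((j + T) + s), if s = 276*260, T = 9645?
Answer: 1/84453 ≈ 1.1841e-5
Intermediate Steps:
s = 71760
j = 3048 (j = 2 - ((13951 - 6812) - 10185) = 2 - (7139 - 10185) = 2 - 1*(-3046) = 2 + 3046 = 3048)
1/((j + T) + s) = 1/((3048 + 9645) + 71760) = 1/(12693 + 71760) = 1/84453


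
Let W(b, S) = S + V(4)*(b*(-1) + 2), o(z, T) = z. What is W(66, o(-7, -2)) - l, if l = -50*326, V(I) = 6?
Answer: 15909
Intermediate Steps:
l = -16300
W(b, S) = 12 + S - 6*b (W(b, S) = S + 6*(b*(-1) + 2) = S + 6*(-b + 2) = S + 6*(2 - b) = S + (12 - 6*b) = 12 + S - 6*b)
W(66, o(-7, -2)) - l = (12 - 7 - 6*66) - 1*(-16300) = (12 - 7 - 396) + 16300 = -391 + 16300 = 15909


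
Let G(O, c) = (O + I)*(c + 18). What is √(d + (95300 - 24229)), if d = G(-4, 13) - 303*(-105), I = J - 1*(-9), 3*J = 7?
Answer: 2*√232005/3 ≈ 321.11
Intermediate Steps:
J = 7/3 (J = (⅓)*7 = 7/3 ≈ 2.3333)
I = 34/3 (I = 7/3 - 1*(-9) = 7/3 + 9 = 34/3 ≈ 11.333)
G(O, c) = (18 + c)*(34/3 + O) (G(O, c) = (O + 34/3)*(c + 18) = (34/3 + O)*(18 + c) = (18 + c)*(34/3 + O))
d = 96127/3 (d = (204 + 18*(-4) + (34/3)*13 - 4*13) - 303*(-105) = (204 - 72 + 442/3 - 52) + 31815 = 682/3 + 31815 = 96127/3 ≈ 32042.)
√(d + (95300 - 24229)) = √(96127/3 + (95300 - 24229)) = √(96127/3 + 71071) = √(309340/3) = 2*√232005/3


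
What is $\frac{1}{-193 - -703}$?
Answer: $\frac{1}{510} \approx 0.0019608$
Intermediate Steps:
$\frac{1}{-193 - -703} = \frac{1}{-193 + 703} = \frac{1}{510}$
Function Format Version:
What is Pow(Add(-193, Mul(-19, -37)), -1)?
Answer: Rational(1, 510) ≈ 0.0019608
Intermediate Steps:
Pow(Add(-193, Mul(-19, -37)), -1) = Pow(Add(-193, 703), -1) = Pow(510, -1) = Rational(1, 510)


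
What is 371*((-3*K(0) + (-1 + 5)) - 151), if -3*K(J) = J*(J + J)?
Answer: -54537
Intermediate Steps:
K(J) = -2*J²/3 (K(J) = -J*(J + J)/3 = -J*2*J/3 = -2*J²/3)
371*((-3*K(0) + (-1 + 5)) - 151) = 371*((-(-2)*0² + (-1 + 5)) - 151) = 371*((-(-2)*0 + 4) - 151) = 371*((-3*0 + 4) - 151) = 371*((0 + 4) - 151) = 371*(4 - 151) = 371*(-147) = -54537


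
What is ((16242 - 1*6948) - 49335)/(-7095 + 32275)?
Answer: -40041/25180 ≈ -1.5902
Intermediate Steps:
((16242 - 1*6948) - 49335)/(-7095 + 32275) = ((16242 - 6948) - 49335)/25180 = (9294 - 49335)*(1/25180) = -40041*1/25180 = -40041/25180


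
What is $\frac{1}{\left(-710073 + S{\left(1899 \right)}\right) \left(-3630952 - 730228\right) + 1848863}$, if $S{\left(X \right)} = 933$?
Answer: $\frac{1}{3092689034063} \approx 3.2334 \cdot 10^{-13}$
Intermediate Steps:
$\frac{1}{\left(-710073 + S{\left(1899 \right)}\right) \left(-3630952 - 730228\right) + 1848863} = \frac{1}{\left(-710073 + 933\right) \left(-3630952 - 730228\right) + 1848863} = \frac{1}{\left(-709140\right) \left(-4361180\right) + 1848863} = \frac{1}{3092687185200 + 1848863} = \frac{1}{3092689034063}$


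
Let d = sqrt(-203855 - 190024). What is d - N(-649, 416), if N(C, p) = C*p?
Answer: 269984 + I*sqrt(393879) ≈ 2.6998e+5 + 627.6*I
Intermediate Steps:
d = I*sqrt(393879) (d = sqrt(-393879) = I*sqrt(393879) ≈ 627.6*I)
d - N(-649, 416) = I*sqrt(393879) - (-649)*416 = I*sqrt(393879) - 1*(-269984) = I*sqrt(393879) + 269984 = 269984 + I*sqrt(393879)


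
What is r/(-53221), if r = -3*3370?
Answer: 10110/53221 ≈ 0.18996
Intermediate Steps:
r = -10110
r/(-53221) = -10110/(-53221) = -10110*(-1/53221) = 10110/53221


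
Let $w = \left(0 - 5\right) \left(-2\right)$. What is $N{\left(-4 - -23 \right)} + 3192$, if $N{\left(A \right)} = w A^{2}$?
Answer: $6802$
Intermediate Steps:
$w = 10$ ($w = \left(-5\right) \left(-2\right) = 10$)
$N{\left(A \right)} = 10 A^{2}$
$N{\left(-4 - -23 \right)} + 3192 = 10 \left(-4 - -23\right)^{2} + 3192 = 10 \left(-4 + 23\right)^{2} + 3192 = 10 \cdot 19^{2} + 3192 = 10 \cdot 361 + 3192 = 3610 + 3192 = 6802$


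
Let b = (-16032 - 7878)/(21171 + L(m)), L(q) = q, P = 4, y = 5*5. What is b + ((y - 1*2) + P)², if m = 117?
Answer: 2582507/3548 ≈ 727.88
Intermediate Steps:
y = 25
b = -3985/3548 (b = (-16032 - 7878)/(21171 + 117) = -23910/21288 = -23910*1/21288 = -3985/3548 ≈ -1.1232)
b + ((y - 1*2) + P)² = -3985/3548 + ((25 - 1*2) + 4)² = -3985/3548 + ((25 - 2) + 4)² = -3985/3548 + (23 + 4)² = -3985/3548 + 27² = -3985/3548 + 729 = 2582507/3548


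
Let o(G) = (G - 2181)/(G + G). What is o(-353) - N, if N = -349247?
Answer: 123285458/353 ≈ 3.4925e+5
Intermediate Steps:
o(G) = (-2181 + G)/(2*G) (o(G) = (-2181 + G)/((2*G)) = (-2181 + G)*(1/(2*G)) = (-2181 + G)/(2*G))
o(-353) - N = (½)*(-2181 - 353)/(-353) - 1*(-349247) = (½)*(-1/353)*(-2534) + 349247 = 1267/353 + 349247 = 123285458/353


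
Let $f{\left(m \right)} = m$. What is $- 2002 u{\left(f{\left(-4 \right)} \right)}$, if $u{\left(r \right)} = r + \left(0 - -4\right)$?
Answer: $0$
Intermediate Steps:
$u{\left(r \right)} = 4 + r$ ($u{\left(r \right)} = r + \left(0 + 4\right) = r + 4 = 4 + r$)
$- 2002 u{\left(f{\left(-4 \right)} \right)} = - 2002 \left(4 - 4\right) = \left(-2002\right) 0 = 0$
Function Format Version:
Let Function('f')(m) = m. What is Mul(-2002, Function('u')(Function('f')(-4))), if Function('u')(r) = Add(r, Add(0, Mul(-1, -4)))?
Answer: 0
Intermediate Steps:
Function('u')(r) = Add(4, r) (Function('u')(r) = Add(r, Add(0, 4)) = Add(r, 4) = Add(4, r))
Mul(-2002, Function('u')(Function('f')(-4))) = Mul(-2002, Add(4, -4)) = Mul(-2002, 0) = 0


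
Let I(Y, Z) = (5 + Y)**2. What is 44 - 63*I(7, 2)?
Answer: -9028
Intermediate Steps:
44 - 63*I(7, 2) = 44 - 63*(5 + 7)**2 = 44 - 63*12**2 = 44 - 63*144 = 44 - 9072 = -9028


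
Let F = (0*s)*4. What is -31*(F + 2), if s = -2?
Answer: -62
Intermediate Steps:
F = 0 (F = (0*(-2))*4 = 0*4 = 0)
-31*(F + 2) = -31*(0 + 2) = -31*2 = -62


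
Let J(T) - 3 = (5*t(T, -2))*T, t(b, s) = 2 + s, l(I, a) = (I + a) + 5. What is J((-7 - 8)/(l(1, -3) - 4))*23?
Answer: 69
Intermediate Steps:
l(I, a) = 5 + I + a
J(T) = 3 (J(T) = 3 + (5*(2 - 2))*T = 3 + (5*0)*T = 3 + 0*T = 3 + 0 = 3)
J((-7 - 8)/(l(1, -3) - 4))*23 = 3*23 = 69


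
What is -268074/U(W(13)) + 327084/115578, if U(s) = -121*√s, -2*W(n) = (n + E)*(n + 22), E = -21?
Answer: 54514/19263 + 134037*√35/4235 ≈ 190.07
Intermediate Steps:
W(n) = -(-21 + n)*(22 + n)/2 (W(n) = -(n - 21)*(n + 22)/2 = -(-21 + n)*(22 + n)/2)
-268074/U(W(13)) + 327084/115578 = -268074*(-1/(121*√(231 - ½*13 - ½*13²))) + 327084/115578 = -268074*(-1/(121*√(231 - 13/2 - ½*169))) + 327084*(1/115578) = -268074*(-1/(121*√(231 - 13/2 - 169/2))) + 54514/19263 = -268074*(-√35/8470) + 54514/19263 = -(-134037)*√35/4235 + 54514/19263 = 134037*√35/4235 + 54514/19263 = 54514/19263 + 134037*√35/4235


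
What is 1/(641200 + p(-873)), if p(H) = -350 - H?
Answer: 1/641723 ≈ 1.5583e-6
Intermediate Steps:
1/(641200 + p(-873)) = 1/(641200 + (-350 - 1*(-873))) = 1/(641200 + (-350 + 873)) = 1/(641200 + 523) = 1/641723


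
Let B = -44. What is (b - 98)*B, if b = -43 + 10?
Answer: 5764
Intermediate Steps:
b = -33
(b - 98)*B = (-33 - 98)*(-44) = -131*(-44) = 5764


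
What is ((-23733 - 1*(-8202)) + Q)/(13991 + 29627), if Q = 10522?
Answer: -5009/43618 ≈ -0.11484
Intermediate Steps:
((-23733 - 1*(-8202)) + Q)/(13991 + 29627) = ((-23733 - 1*(-8202)) + 10522)/(13991 + 29627) = ((-23733 + 8202) + 10522)/43618 = (-15531 + 10522)*(1/43618) = -5009*1/43618 = -5009/43618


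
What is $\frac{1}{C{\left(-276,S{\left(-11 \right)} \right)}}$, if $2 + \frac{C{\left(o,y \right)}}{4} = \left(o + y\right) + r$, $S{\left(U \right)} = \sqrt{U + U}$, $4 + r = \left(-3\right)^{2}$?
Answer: $- \frac{273}{298204} - \frac{i \sqrt{22}}{298204} \approx -0.00091548 - 1.5729 \cdot 10^{-5} i$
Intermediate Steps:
$r = 5$ ($r = -4 + \left(-3\right)^{2} = -4 + 9 = 5$)
$S{\left(U \right)} = \sqrt{2} \sqrt{U}$ ($S{\left(U \right)} = \sqrt{2 U} = \sqrt{2} \sqrt{U}$)
$C{\left(o,y \right)} = 12 + 4 o + 4 y$ ($C{\left(o,y \right)} = -8 + 4 \left(\left(o + y\right) + 5\right) = -8 + 4 \left(5 + o + y\right) = -8 + \left(20 + 4 o + 4 y\right) = 12 + 4 o + 4 y$)
$\frac{1}{C{\left(-276,S{\left(-11 \right)} \right)}} = \frac{1}{12 + 4 \left(-276\right) + 4 \sqrt{2} \sqrt{-11}} = \frac{1}{12 - 1104 + 4 \sqrt{2} i \sqrt{11}} = \frac{1}{12 - 1104 + 4 i \sqrt{22}} = \frac{1}{-1092 + 4 i \sqrt{22}}$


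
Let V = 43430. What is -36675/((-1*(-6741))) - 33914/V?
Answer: -101189418/16264535 ≈ -6.2215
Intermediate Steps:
-36675/((-1*(-6741))) - 33914/V = -36675/((-1*(-6741))) - 33914/43430 = -36675/6741 - 33914*1/43430 = -36675*1/6741 - 16957/21715 = -4075/749 - 16957/21715 = -101189418/16264535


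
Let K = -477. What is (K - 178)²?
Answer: 429025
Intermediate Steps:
(K - 178)² = (-477 - 178)² = (-655)² = 429025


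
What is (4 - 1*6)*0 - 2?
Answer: -2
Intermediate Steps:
(4 - 1*6)*0 - 2 = (4 - 6)*0 - 2 = -2*0 - 2 = 0 - 2 = -2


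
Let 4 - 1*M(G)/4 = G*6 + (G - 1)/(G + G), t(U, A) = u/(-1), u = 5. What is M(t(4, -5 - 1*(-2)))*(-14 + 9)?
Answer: -668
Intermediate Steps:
t(U, A) = -5 (t(U, A) = 5/(-1) = 5*(-1) = -5)
M(G) = 16 - 24*G - 2*(-1 + G)/G (M(G) = 16 - 4*(G*6 + (G - 1)/(G + G)) = 16 - 4*(6*G + (-1 + G)/((2*G))) = 16 - 4*(6*G + (-1 + G)*(1/(2*G))) = 16 - 4*(6*G + (-1 + G)/(2*G)) = 16 + (-24*G - 2*(-1 + G)/G) = 16 - 24*G - 2*(-1 + G)/G)
M(t(4, -5 - 1*(-2)))*(-14 + 9) = (14 - 24*(-5) + 2/(-5))*(-14 + 9) = (14 + 120 + 2*(-1/5))*(-5) = (14 + 120 - 2/5)*(-5) = (668/5)*(-5) = -668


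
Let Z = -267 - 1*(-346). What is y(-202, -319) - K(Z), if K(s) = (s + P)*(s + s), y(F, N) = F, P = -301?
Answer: 34874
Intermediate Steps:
Z = 79 (Z = -267 + 346 = 79)
K(s) = 2*s*(-301 + s) (K(s) = (s - 301)*(s + s) = (-301 + s)*(2*s) = 2*s*(-301 + s))
y(-202, -319) - K(Z) = -202 - 2*79*(-301 + 79) = -202 - 2*79*(-222) = -202 - 1*(-35076) = -202 + 35076 = 34874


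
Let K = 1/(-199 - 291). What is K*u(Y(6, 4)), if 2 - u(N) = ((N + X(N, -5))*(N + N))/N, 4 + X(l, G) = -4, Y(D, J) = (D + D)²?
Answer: 27/49 ≈ 0.55102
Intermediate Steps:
Y(D, J) = 4*D² (Y(D, J) = (2*D)² = 4*D²)
X(l, G) = -8 (X(l, G) = -4 - 4 = -8)
u(N) = 18 - 2*N (u(N) = 2 - (N - 8)*(N + N)/N = 2 - (-8 + N)*(2*N)/N = 2 - 2*N*(-8 + N)/N = 2 - (-16 + 2*N) = 2 + (16 - 2*N) = 18 - 2*N)
K = -1/490 (K = 1/(-490) = -1/490 ≈ -0.0020408)
K*u(Y(6, 4)) = -(18 - 8*6²)/490 = -(18 - 8*36)/490 = -(18 - 2*144)/490 = -(18 - 288)/490 = -1/490*(-270) = 27/49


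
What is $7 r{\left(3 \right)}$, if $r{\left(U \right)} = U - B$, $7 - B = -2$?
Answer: $-42$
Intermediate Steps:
$B = 9$ ($B = 7 - -2 = 7 + 2 = 9$)
$r{\left(U \right)} = -9 + U$ ($r{\left(U \right)} = U - 9 = -9 + U$)
$7 r{\left(3 \right)} = 7 \left(-9 + 3\right) = 7 \left(-6\right) = -42$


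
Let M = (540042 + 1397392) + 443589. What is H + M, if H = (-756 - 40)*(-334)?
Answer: 2646887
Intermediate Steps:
H = 265864 (H = -796*(-334) = 265864)
M = 2381023 (M = 1937434 + 443589 = 2381023)
H + M = 265864 + 2381023 = 2646887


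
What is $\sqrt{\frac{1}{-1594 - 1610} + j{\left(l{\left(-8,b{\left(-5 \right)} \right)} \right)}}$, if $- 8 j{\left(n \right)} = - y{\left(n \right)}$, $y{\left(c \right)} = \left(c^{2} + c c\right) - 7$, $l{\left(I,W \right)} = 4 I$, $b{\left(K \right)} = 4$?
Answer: $\frac{\sqrt{291001342}}{1068} \approx 15.973$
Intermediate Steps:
$y{\left(c \right)} = -7 + 2 c^{2}$ ($y{\left(c \right)} = \left(c^{2} + c^{2}\right) - 7 = 2 c^{2} - 7 = -7 + 2 c^{2}$)
$j{\left(n \right)} = - \frac{7}{8} + \frac{n^{2}}{4}$ ($j{\left(n \right)} = - \frac{\left(-1\right) \left(-7 + 2 n^{2}\right)}{8} = - \frac{7 - 2 n^{2}}{8} = - \frac{7}{8} + \frac{n^{2}}{4}$)
$\sqrt{\frac{1}{-1594 - 1610} + j{\left(l{\left(-8,b{\left(-5 \right)} \right)} \right)}} = \sqrt{\frac{1}{-1594 - 1610} - \left(\frac{7}{8} - \frac{\left(4 \left(-8\right)\right)^{2}}{4}\right)} = \sqrt{\frac{1}{-3204} - \left(\frac{7}{8} - \frac{\left(-32\right)^{2}}{4}\right)} = \sqrt{- \frac{1}{3204} + \left(- \frac{7}{8} + \frac{1}{4} \cdot 1024\right)} = \sqrt{- \frac{1}{3204} + \left(- \frac{7}{8} + 256\right)} = \sqrt{- \frac{1}{3204} + \frac{2041}{8}} = \sqrt{\frac{1634839}{6408}} = \frac{\sqrt{291001342}}{1068}$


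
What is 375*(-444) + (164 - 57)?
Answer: -166393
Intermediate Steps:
375*(-444) + (164 - 57) = -166500 + 107 = -166393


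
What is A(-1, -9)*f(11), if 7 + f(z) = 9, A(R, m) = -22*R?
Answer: 44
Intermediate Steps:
f(z) = 2 (f(z) = -7 + 9 = 2)
A(-1, -9)*f(11) = -22*(-1)*2 = 22*2 = 44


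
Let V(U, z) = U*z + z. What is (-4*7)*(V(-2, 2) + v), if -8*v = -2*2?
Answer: 42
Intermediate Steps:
V(U, z) = z + U*z
v = 1/2 (v = -(-1)*2/4 = -1/8*(-4) = 1/2 ≈ 0.50000)
(-4*7)*(V(-2, 2) + v) = (-4*7)*(2*(1 - 2) + 1/2) = -28*(2*(-1) + 1/2) = -28*(-2 + 1/2) = -28*(-3/2) = 42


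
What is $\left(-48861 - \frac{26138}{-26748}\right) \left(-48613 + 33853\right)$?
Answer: $\frac{535832234900}{743} \approx 7.2117 \cdot 10^{8}$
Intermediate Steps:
$\left(-48861 - \frac{26138}{-26748}\right) \left(-48613 + 33853\right) = \left(-48861 - - \frac{13069}{13374}\right) \left(-14760\right) = \left(-48861 + \frac{13069}{13374}\right) \left(-14760\right) = \left(- \frac{653453945}{13374}\right) \left(-14760\right) = \frac{535832234900}{743}$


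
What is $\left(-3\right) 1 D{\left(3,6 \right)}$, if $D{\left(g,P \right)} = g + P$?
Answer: $-27$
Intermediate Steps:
$D{\left(g,P \right)} = P + g$
$\left(-3\right) 1 D{\left(3,6 \right)} = \left(-3\right) 1 \left(6 + 3\right) = \left(-3\right) 9 = -27$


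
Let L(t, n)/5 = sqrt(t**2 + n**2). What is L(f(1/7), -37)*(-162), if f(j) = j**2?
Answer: -810*sqrt(3286970)/49 ≈ -29970.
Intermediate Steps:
L(t, n) = 5*sqrt(n**2 + t**2) (L(t, n) = 5*sqrt(t**2 + n**2) = 5*sqrt(n**2 + t**2))
L(f(1/7), -37)*(-162) = (5*sqrt((-37)**2 + ((1/7)**2)**2))*(-162) = (5*sqrt(1369 + ((1/7)**2)**2))*(-162) = (5*sqrt(1369 + (1/49)**2))*(-162) = (5*sqrt(1369 + 1/2401))*(-162) = (5*sqrt(3286970/2401))*(-162) = (5*(sqrt(3286970)/49))*(-162) = (5*sqrt(3286970)/49)*(-162) = -810*sqrt(3286970)/49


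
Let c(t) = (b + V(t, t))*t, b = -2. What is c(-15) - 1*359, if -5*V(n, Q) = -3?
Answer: -338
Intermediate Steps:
V(n, Q) = ⅗ (V(n, Q) = -⅕*(-3) = ⅗)
c(t) = -7*t/5 (c(t) = (-2 + ⅗)*t = -7*t/5)
c(-15) - 1*359 = -7/5*(-15) - 1*359 = 21 - 359 = -338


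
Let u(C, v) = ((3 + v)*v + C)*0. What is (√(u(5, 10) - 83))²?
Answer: -83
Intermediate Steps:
u(C, v) = 0 (u(C, v) = (v*(3 + v) + C)*0 = (C + v*(3 + v))*0 = 0)
(√(u(5, 10) - 83))² = (√(0 - 83))² = (√(-83))² = (I*√83)² = -83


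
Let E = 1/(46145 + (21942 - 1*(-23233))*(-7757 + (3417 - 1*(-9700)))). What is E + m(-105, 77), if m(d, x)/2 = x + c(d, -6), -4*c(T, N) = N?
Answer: 38022910766/242184145 ≈ 157.00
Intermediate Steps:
c(T, N) = -N/4
m(d, x) = 3 + 2*x (m(d, x) = 2*(x - ¼*(-6)) = 2*(x + 3/2) = 2*(3/2 + x) = 3 + 2*x)
E = 1/242184145 (E = 1/(46145 + (21942 + 23233)*(-7757 + (3417 + 9700))) = 1/(46145 + 45175*(-7757 + 13117)) = 1/(46145 + 45175*5360) = 1/(46145 + 242138000) = 1/242184145 ≈ 4.1291e-9)
E + m(-105, 77) = 1/242184145 + (3 + 2*77) = 1/242184145 + (3 + 154) = 1/242184145 + 157 = 38022910766/242184145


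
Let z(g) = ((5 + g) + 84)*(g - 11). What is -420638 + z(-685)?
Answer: -5822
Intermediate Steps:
z(g) = (-11 + g)*(89 + g) (z(g) = (89 + g)*(-11 + g) = (-11 + g)*(89 + g))
-420638 + z(-685) = -420638 + (-979 + (-685)² + 78*(-685)) = -420638 + (-979 + 469225 - 53430) = -420638 + 414816 = -5822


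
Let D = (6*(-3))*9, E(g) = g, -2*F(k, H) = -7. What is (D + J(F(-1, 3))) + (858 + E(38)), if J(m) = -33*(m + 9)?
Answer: 643/2 ≈ 321.50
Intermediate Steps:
F(k, H) = 7/2 (F(k, H) = -½*(-7) = 7/2)
J(m) = -297 - 33*m (J(m) = -33*(9 + m) = -297 - 33*m)
D = -162 (D = -18*9 = -162)
(D + J(F(-1, 3))) + (858 + E(38)) = (-162 + (-297 - 33*7/2)) + (858 + 38) = (-162 + (-297 - 231/2)) + 896 = (-162 - 825/2) + 896 = -1149/2 + 896 = 643/2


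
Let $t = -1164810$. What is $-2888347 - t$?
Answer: $-1723537$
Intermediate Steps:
$-2888347 - t = -2888347 - -1164810 = -2888347 + 1164810 = -1723537$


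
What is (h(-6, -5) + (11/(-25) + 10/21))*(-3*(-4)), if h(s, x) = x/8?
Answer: -2473/350 ≈ -7.0657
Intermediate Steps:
h(s, x) = x/8 (h(s, x) = x*(⅛) = x/8)
(h(-6, -5) + (11/(-25) + 10/21))*(-3*(-4)) = ((⅛)*(-5) + (11/(-25) + 10/21))*(-3*(-4)) = (-5/8 + (11*(-1/25) + 10*(1/21)))*12 = (-5/8 + (-11/25 + 10/21))*12 = (-5/8 + 19/525)*12 = -2473/4200*12 = -2473/350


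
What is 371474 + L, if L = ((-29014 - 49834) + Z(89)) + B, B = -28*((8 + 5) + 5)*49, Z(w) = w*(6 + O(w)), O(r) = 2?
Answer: 268642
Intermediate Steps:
Z(w) = 8*w (Z(w) = w*(6 + 2) = w*8 = 8*w)
B = -24696 (B = -28*(13 + 5)*49 = -28*18*49 = -504*49 = -24696)
L = -102832 (L = ((-29014 - 49834) + 8*89) - 24696 = (-78848 + 712) - 24696 = -78136 - 24696 = -102832)
371474 + L = 371474 - 102832 = 268642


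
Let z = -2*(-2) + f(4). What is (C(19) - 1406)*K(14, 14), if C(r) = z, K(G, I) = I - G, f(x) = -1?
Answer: 0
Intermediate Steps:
z = 3 (z = -2*(-2) - 1 = 4 - 1 = 3)
C(r) = 3
(C(19) - 1406)*K(14, 14) = (3 - 1406)*(14 - 1*14) = -1403*(14 - 14) = -1403*0 = 0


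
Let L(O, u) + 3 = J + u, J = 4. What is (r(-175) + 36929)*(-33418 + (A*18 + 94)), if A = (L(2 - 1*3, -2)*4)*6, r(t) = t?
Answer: -1240668024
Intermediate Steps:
L(O, u) = 1 + u (L(O, u) = -3 + (4 + u) = 1 + u)
A = -24 (A = ((1 - 2)*4)*6 = -1*4*6 = -4*6 = -24)
(r(-175) + 36929)*(-33418 + (A*18 + 94)) = (-175 + 36929)*(-33418 + (-24*18 + 94)) = 36754*(-33418 + (-432 + 94)) = 36754*(-33418 - 338) = 36754*(-33756) = -1240668024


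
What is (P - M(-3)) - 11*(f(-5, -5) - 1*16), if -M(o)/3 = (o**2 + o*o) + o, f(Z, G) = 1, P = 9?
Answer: 219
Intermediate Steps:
M(o) = -6*o**2 - 3*o (M(o) = -3*((o**2 + o*o) + o) = -3*((o**2 + o**2) + o) = -3*(2*o**2 + o) = -3*(o + 2*o**2) = -6*o**2 - 3*o)
(P - M(-3)) - 11*(f(-5, -5) - 1*16) = (9 - (-3)*(-3)*(1 + 2*(-3))) - 11*(1 - 1*16) = (9 - (-3)*(-3)*(1 - 6)) - 11*(1 - 16) = (9 - (-3)*(-3)*(-5)) - 11*(-15) = (9 - 1*(-45)) + 165 = (9 + 45) + 165 = 54 + 165 = 219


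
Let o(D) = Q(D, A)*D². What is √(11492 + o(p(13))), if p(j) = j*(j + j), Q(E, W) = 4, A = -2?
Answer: 78*√77 ≈ 684.45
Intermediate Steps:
p(j) = 2*j² (p(j) = j*(2*j) = 2*j²)
o(D) = 4*D²
√(11492 + o(p(13))) = √(11492 + 4*(2*13²)²) = √(11492 + 4*(2*169)²) = √(11492 + 4*338²) = √(11492 + 4*114244) = √(11492 + 456976) = √468468 = 78*√77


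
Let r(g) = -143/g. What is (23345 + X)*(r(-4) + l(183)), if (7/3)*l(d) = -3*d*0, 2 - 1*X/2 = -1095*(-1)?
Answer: 3025737/4 ≈ 7.5643e+5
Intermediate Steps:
X = -2186 (X = 4 - (-2190)*(-1) = 4 - 2*1095 = 4 - 2190 = -2186)
l(d) = 0 (l(d) = 3*(-3*d*0)/7 = (3/7)*0 = 0)
(23345 + X)*(r(-4) + l(183)) = (23345 - 2186)*(-143/(-4) + 0) = 21159*(-143*(-1/4) + 0) = 21159*(143/4 + 0) = 21159*(143/4) = 3025737/4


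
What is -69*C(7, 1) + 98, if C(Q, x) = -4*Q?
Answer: 2030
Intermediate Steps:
-69*C(7, 1) + 98 = -(-276)*7 + 98 = -69*(-28) + 98 = 1932 + 98 = 2030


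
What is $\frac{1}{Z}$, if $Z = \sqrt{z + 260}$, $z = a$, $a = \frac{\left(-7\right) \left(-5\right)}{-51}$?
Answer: $\frac{\sqrt{51}}{115} \approx 0.062099$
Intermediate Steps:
$a = - \frac{35}{51}$ ($a = 35 \left(- \frac{1}{51}\right) = - \frac{35}{51} \approx -0.68627$)
$z = - \frac{35}{51} \approx -0.68627$
$Z = \frac{115 \sqrt{51}}{51}$ ($Z = \sqrt{- \frac{35}{51} + 260} = \sqrt{\frac{13225}{51}} = \frac{115 \sqrt{51}}{51} \approx 16.103$)
$\frac{1}{Z} = \frac{1}{\frac{115}{51} \sqrt{51}} = \frac{\sqrt{51}}{115}$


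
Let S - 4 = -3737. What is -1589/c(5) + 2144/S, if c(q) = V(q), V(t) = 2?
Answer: -5936025/7466 ≈ -795.07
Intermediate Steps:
c(q) = 2
S = -3733 (S = 4 - 3737 = -3733)
-1589/c(5) + 2144/S = -1589/2 + 2144/(-3733) = -1589*½ + 2144*(-1/3733) = -1589/2 - 2144/3733 = -5936025/7466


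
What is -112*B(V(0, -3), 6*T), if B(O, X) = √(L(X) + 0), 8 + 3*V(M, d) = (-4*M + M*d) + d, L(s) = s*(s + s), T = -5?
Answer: -3360*√2 ≈ -4751.8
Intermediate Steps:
L(s) = 2*s² (L(s) = s*(2*s) = 2*s²)
V(M, d) = -8/3 - 4*M/3 + d/3 + M*d/3 (V(M, d) = -8/3 + ((-4*M + M*d) + d)/3 = -8/3 + (d - 4*M + M*d)/3 = -8/3 + (-4*M/3 + d/3 + M*d/3) = -8/3 - 4*M/3 + d/3 + M*d/3)
B(O, X) = √2*√(X²) (B(O, X) = √(2*X² + 0) = √(2*X²) = √2*√(X²))
-112*B(V(0, -3), 6*T) = -112*√2*√((6*(-5))²) = -112*√2*√((-30)²) = -112*√2*√900 = -112*√2*30 = -3360*√2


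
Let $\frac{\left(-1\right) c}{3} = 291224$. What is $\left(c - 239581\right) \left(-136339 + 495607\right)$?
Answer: $-399956178804$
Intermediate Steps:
$c = -873672$ ($c = \left(-3\right) 291224 = -873672$)
$\left(c - 239581\right) \left(-136339 + 495607\right) = \left(-873672 - 239581\right) \left(-136339 + 495607\right) = \left(-1113253\right) 359268 = -399956178804$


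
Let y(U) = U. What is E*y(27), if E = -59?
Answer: -1593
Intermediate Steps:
E*y(27) = -59*27 = -1593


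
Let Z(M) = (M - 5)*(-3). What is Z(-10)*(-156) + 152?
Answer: -6868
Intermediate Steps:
Z(M) = 15 - 3*M (Z(M) = (-5 + M)*(-3) = 15 - 3*M)
Z(-10)*(-156) + 152 = (15 - 3*(-10))*(-156) + 152 = (15 + 30)*(-156) + 152 = 45*(-156) + 152 = -7020 + 152 = -6868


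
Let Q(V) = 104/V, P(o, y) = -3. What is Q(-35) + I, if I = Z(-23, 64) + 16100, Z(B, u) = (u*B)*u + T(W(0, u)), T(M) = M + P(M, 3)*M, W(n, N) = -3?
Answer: -2733674/35 ≈ -78105.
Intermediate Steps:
T(M) = -2*M (T(M) = M - 3*M = -2*M)
Z(B, u) = 6 + B*u² (Z(B, u) = (u*B)*u - 2*(-3) = (B*u)*u + 6 = B*u² + 6 = 6 + B*u²)
I = -78102 (I = (6 - 23*64²) + 16100 = (6 - 23*4096) + 16100 = (6 - 94208) + 16100 = -94202 + 16100 = -78102)
Q(-35) + I = 104/(-35) - 78102 = 104*(-1/35) - 78102 = -104/35 - 78102 = -2733674/35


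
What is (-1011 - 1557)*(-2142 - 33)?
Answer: 5585400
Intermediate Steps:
(-1011 - 1557)*(-2142 - 33) = -2568*(-2175) = 5585400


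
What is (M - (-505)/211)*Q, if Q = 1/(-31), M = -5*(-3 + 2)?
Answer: -1560/6541 ≈ -0.23850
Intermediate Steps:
M = 5 (M = -5*(-1) = 5)
Q = -1/31 ≈ -0.032258
(M - (-505)/211)*Q = (5 - (-505)/211)*(-1/31) = (5 - 1*(-505/211))*(-1/31) = (5 + 505/211)*(-1/31) = (1560/211)*(-1/31) = -1560/6541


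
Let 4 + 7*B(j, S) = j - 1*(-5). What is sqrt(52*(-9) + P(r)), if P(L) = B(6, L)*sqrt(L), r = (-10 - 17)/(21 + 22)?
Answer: sqrt(-865332 + 129*I*sqrt(129))/43 ≈ 0.018314 + 21.633*I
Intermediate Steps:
r = -27/43 ≈ -0.62791
B(j, S) = 1/7 + j/7 (B(j, S) = -4/7 + (j - 1*(-5))/7 = -4/7 + (j + 5)/7 = -4/7 + (5 + j)/7 = -4/7 + (5/7 + j/7) = 1/7 + j/7)
P(L) = sqrt(L) (P(L) = (1/7 + (1/7)*6)*sqrt(L) = (1/7 + 6/7)*sqrt(L) = 1*sqrt(L) = sqrt(L))
sqrt(52*(-9) + P(r)) = sqrt(52*(-9) + sqrt(-27/43)) = sqrt(-468 + 3*I*sqrt(129)/43)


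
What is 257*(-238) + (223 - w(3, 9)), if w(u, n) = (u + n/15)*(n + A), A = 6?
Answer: -60997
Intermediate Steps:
w(u, n) = (6 + n)*(u + n/15) (w(u, n) = (u + n/15)*(n + 6) = (u + n*(1/15))*(6 + n) = (u + n/15)*(6 + n) = (6 + n)*(u + n/15))
257*(-238) + (223 - w(3, 9)) = 257*(-238) + (223 - (6*3 + (1/15)*9² + (⅖)*9 + 9*3)) = -61166 + (223 - (18 + (1/15)*81 + 18/5 + 27)) = -61166 + (223 - (18 + 27/5 + 18/5 + 27)) = -61166 + (223 - 1*54) = -61166 + (223 - 54) = -61166 + 169 = -60997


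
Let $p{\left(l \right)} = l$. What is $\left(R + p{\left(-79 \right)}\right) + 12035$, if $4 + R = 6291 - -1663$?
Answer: $19906$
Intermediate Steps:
$R = 7950$ ($R = -4 + \left(6291 - -1663\right) = -4 + \left(6291 + 1663\right) = -4 + 7954 = 7950$)
$\left(R + p{\left(-79 \right)}\right) + 12035 = \left(7950 - 79\right) + 12035 = 7871 + 12035 = 19906$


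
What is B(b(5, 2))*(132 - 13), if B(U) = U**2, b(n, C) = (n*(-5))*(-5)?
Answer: 1859375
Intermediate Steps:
b(n, C) = 25*n (b(n, C) = -5*n*(-5) = 25*n)
B(b(5, 2))*(132 - 13) = (25*5)**2*(132 - 13) = 125**2*119 = 15625*119 = 1859375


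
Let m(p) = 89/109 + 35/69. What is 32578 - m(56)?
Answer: 245009182/7521 ≈ 32577.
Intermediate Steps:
m(p) = 9956/7521 (m(p) = 89*(1/109) + 35*(1/69) = 89/109 + 35/69 = 9956/7521)
32578 - m(56) = 32578 - 1*9956/7521 = 32578 - 9956/7521 = 245009182/7521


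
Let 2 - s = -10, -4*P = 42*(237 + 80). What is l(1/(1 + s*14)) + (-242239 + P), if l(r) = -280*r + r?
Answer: -83002373/338 ≈ -2.4557e+5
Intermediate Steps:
P = -6657/2 (P = -21*(237 + 80)/2 = -21*317/2 = -1/4*13314 = -6657/2 ≈ -3328.5)
s = 12 (s = 2 - 1*(-10) = 2 + 10 = 12)
l(r) = -279*r
l(1/(1 + s*14)) + (-242239 + P) = -279/(1 + 12*14) + (-242239 - 6657/2) = -279/(1 + 168) - 491135/2 = -279/169 - 491135/2 = -83002373/338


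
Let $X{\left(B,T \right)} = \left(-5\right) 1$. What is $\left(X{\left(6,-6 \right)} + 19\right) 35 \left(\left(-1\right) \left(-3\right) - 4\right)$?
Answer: $-490$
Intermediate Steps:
$X{\left(B,T \right)} = -5$
$\left(X{\left(6,-6 \right)} + 19\right) 35 \left(\left(-1\right) \left(-3\right) - 4\right) = \left(-5 + 19\right) 35 \left(\left(-1\right) \left(-3\right) - 4\right) = 14 \cdot 35 \left(3 - 4\right) = 490 \left(-1\right) = -490$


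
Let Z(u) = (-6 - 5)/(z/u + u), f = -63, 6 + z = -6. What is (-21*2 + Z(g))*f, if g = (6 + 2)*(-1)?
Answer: 33012/13 ≈ 2539.4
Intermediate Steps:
z = -12 (z = -6 - 6 = -12)
g = -8 (g = 8*(-1) = -8)
Z(u) = -11/(u - 12/u) (Z(u) = (-6 - 5)/(-12/u + u) = -11/(u - 12/u))
(-21*2 + Z(g))*f = (-21*2 - 11*(-8)/(-12 + (-8)²))*(-63) = (-42 - 11*(-8)/(-12 + 64))*(-63) = (-42 - 11*(-8)/52)*(-63) = (-42 - 11*(-8)*1/52)*(-63) = (-42 + 22/13)*(-63) = -524/13*(-63) = 33012/13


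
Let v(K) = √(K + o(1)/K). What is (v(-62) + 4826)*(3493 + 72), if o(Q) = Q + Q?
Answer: 17204690 + 115*I*√59613 ≈ 1.7205e+7 + 28078.0*I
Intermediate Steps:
o(Q) = 2*Q
v(K) = √(K + 2/K) (v(K) = √(K + (2*1)/K) = √(K + 2/K))
(v(-62) + 4826)*(3493 + 72) = (√(-62 + 2/(-62)) + 4826)*(3493 + 72) = (√(-62 + 2*(-1/62)) + 4826)*3565 = (√(-62 - 1/31) + 4826)*3565 = (√(-1923/31) + 4826)*3565 = (I*√59613/31 + 4826)*3565 = (4826 + I*√59613/31)*3565 = 17204690 + 115*I*√59613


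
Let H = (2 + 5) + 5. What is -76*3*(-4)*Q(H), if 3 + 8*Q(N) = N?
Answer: 1026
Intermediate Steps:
H = 12 (H = 7 + 5 = 12)
Q(N) = -3/8 + N/8
-76*3*(-4)*Q(H) = -76*3*(-4)*(-3/8 + (⅛)*12) = -(-912)*(-3/8 + 3/2) = -(-912)*9/8 = -76*(-27/2) = 1026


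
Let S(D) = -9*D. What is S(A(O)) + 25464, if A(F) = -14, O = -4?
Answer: 25590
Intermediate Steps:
S(A(O)) + 25464 = -9*(-14) + 25464 = 126 + 25464 = 25590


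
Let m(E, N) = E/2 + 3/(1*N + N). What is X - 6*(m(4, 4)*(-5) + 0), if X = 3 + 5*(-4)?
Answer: 217/4 ≈ 54.250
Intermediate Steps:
m(E, N) = E/2 + 3/(2*N) (m(E, N) = E*(½) + 3/(N + N) = E/2 + 3/((2*N)) = E/2 + 3*(1/(2*N)) = E/2 + 3/(2*N))
X = -17 (X = 3 - 20 = -17)
X - 6*(m(4, 4)*(-5) + 0) = -17 - 6*(((½)*(3 + 4*4)/4)*(-5) + 0) = -17 - 6*(((½)*(¼)*(3 + 16))*(-5) + 0) = -17 - 6*(((½)*(¼)*19)*(-5) + 0) = -17 - 6*((19/8)*(-5) + 0) = -17 - 6*(-95/8 + 0) = -17 - 6*(-95/8) = -17 + 285/4 = 217/4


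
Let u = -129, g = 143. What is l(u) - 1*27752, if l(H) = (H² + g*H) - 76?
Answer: -29634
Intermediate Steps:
l(H) = -76 + H² + 143*H (l(H) = (H² + 143*H) - 76 = -76 + H² + 143*H)
l(u) - 1*27752 = (-76 + (-129)² + 143*(-129)) - 1*27752 = (-76 + 16641 - 18447) - 27752 = -1882 - 27752 = -29634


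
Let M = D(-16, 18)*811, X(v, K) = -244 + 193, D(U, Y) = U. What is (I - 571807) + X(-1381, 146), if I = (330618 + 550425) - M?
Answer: 322161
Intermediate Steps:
X(v, K) = -51
M = -12976 (M = -16*811 = -12976)
I = 894019 (I = (330618 + 550425) - 1*(-12976) = 881043 + 12976 = 894019)
(I - 571807) + X(-1381, 146) = (894019 - 571807) - 51 = 322212 - 51 = 322161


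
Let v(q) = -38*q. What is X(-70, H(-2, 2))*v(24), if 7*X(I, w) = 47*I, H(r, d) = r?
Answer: 428640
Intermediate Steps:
X(I, w) = 47*I/7 (X(I, w) = (47*I)/7 = 47*I/7)
X(-70, H(-2, 2))*v(24) = ((47/7)*(-70))*(-38*24) = -470*(-912) = 428640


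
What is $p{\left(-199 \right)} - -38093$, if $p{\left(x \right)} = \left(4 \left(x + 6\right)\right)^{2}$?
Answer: $634077$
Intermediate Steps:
$p{\left(x \right)} = \left(24 + 4 x\right)^{2}$ ($p{\left(x \right)} = \left(4 \left(6 + x\right)\right)^{2} = \left(24 + 4 x\right)^{2}$)
$p{\left(-199 \right)} - -38093 = 16 \left(6 - 199\right)^{2} - -38093 = 16 \left(-193\right)^{2} + 38093 = 16 \cdot 37249 + 38093 = 595984 + 38093 = 634077$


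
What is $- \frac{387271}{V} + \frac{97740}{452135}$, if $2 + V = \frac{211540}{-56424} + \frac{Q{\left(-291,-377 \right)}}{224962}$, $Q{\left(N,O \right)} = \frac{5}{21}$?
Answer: $\frac{194475808744170895623}{2887021677661694} \approx 67362.0$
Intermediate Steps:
$Q{\left(N,O \right)} = \frac{5}{21}$ ($Q{\left(N,O \right)} = 5 \cdot \frac{1}{21} = \frac{5}{21}$)
$V = - \frac{31926544922}{5553299451}$ ($V = -2 + \left(\frac{211540}{-56424} + \frac{5}{21 \cdot 224962}\right) = -2 + \left(211540 \left(- \frac{1}{56424}\right) + \frac{5}{21} \cdot \frac{1}{224962}\right) = -2 + \left(- \frac{52885}{14106} + \frac{5}{4724202}\right) = -2 - \frac{20819946020}{5553299451} = - \frac{31926544922}{5553299451} \approx -5.7491$)
$- \frac{387271}{V} + \frac{97740}{452135} = - \frac{387271}{- \frac{31926544922}{5553299451}} + \frac{97740}{452135} = \left(-387271\right) \left(- \frac{5553299451}{31926544922}\right) + 97740 \cdot \frac{1}{452135} = \frac{2150631831688221}{31926544922} + \frac{19548}{90427} = \frac{194475808744170895623}{2887021677661694}$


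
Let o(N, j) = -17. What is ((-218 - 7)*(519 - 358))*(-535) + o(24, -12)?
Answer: 19380358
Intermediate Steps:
((-218 - 7)*(519 - 358))*(-535) + o(24, -12) = ((-218 - 7)*(519 - 358))*(-535) - 17 = -225*161*(-535) - 17 = -36225*(-535) - 17 = 19380375 - 17 = 19380358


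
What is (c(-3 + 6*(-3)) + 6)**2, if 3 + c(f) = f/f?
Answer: 16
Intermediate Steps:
c(f) = -2 (c(f) = -3 + f/f = -3 + 1 = -2)
(c(-3 + 6*(-3)) + 6)**2 = (-2 + 6)**2 = 4**2 = 16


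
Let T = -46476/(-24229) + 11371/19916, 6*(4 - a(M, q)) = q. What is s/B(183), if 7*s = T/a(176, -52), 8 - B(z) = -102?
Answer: 720674385/2823851958928 ≈ 0.00025521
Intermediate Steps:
B(z) = 110 (B(z) = 8 - 1*(-102) = 8 + 102 = 110)
a(M, q) = 4 - q/6
T = 1201123975/482544764 (T = -46476*(-1/24229) + 11371*(1/19916) = 46476/24229 + 11371/19916 = 1201123975/482544764 ≈ 2.4891)
s = 3603371925/128356907224 (s = (1201123975/(482544764*(4 - 1/6*(-52))))/7 = (1201123975/(482544764*(4 + 26/3)))/7 = (1201123975/(482544764*(38/3)))/7 = ((1201123975/482544764)*(3/38))/7 = (1/7)*(3603371925/18336701032) = 3603371925/128356907224 ≈ 0.028073)
s/B(183) = (3603371925/128356907224)/110 = (3603371925/128356907224)*(1/110) = 720674385/2823851958928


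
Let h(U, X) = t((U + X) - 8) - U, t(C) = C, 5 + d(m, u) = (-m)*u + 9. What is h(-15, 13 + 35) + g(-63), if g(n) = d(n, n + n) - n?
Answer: -7831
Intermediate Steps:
d(m, u) = 4 - m*u (d(m, u) = -5 + ((-m)*u + 9) = -5 + (-m*u + 9) = -5 + (9 - m*u) = 4 - m*u)
g(n) = 4 - n - 2*n**2 (g(n) = (4 - n*(n + n)) - n = (4 - n*2*n) - n = (4 - 2*n**2) - n = 4 - n - 2*n**2)
h(U, X) = -8 + X (h(U, X) = ((U + X) - 8) - U = (-8 + U + X) - U = -8 + X)
h(-15, 13 + 35) + g(-63) = (-8 + (13 + 35)) + (4 - 1*(-63) - 2*(-63)**2) = (-8 + 48) + (4 + 63 - 2*3969) = 40 + (4 + 63 - 7938) = 40 - 7871 = -7831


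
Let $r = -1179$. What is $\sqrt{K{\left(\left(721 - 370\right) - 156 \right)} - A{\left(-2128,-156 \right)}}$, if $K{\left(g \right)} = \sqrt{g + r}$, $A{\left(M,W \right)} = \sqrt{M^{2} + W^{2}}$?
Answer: $\sqrt{- 4 \sqrt{284545} + 2 i \sqrt{246}} \approx 0.3395 + 46.193 i$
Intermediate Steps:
$K{\left(g \right)} = \sqrt{-1179 + g}$ ($K{\left(g \right)} = \sqrt{g - 1179} = \sqrt{-1179 + g}$)
$\sqrt{K{\left(\left(721 - 370\right) - 156 \right)} - A{\left(-2128,-156 \right)}} = \sqrt{\sqrt{-1179 + \left(\left(721 - 370\right) - 156\right)} - \sqrt{\left(-2128\right)^{2} + \left(-156\right)^{2}}} = \sqrt{\sqrt{-1179 + \left(351 - 156\right)} - \sqrt{4528384 + 24336}} = \sqrt{\sqrt{-1179 + 195} - \sqrt{4552720}} = \sqrt{\sqrt{-984} - 4 \sqrt{284545}} = \sqrt{2 i \sqrt{246} - 4 \sqrt{284545}} = \sqrt{- 4 \sqrt{284545} + 2 i \sqrt{246}}$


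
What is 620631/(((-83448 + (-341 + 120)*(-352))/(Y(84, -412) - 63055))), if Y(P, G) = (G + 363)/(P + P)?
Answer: 313072549779/45248 ≈ 6.9190e+6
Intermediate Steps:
Y(P, G) = (363 + G)/(2*P) (Y(P, G) = (363 + G)/((2*P)) = (363 + G)*(1/(2*P)) = (363 + G)/(2*P))
620631/(((-83448 + (-341 + 120)*(-352))/(Y(84, -412) - 63055))) = 620631/(((-83448 + (-341 + 120)*(-352))/((½)*(363 - 412)/84 - 63055))) = 620631/(((-83448 - 221*(-352))/((½)*(1/84)*(-49) - 63055))) = 620631/(((-83448 + 77792)/(-7/24 - 63055))) = 620631/((-5656/(-1513327/24))) = 620631/((-5656*(-24/1513327))) = 620631/(135744/1513327) = 620631*(1513327/135744) = 313072549779/45248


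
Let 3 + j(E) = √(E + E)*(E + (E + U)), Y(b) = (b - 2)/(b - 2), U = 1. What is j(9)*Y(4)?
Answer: -3 + 57*√2 ≈ 77.610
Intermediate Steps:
Y(b) = 1 (Y(b) = (-2 + b)/(-2 + b) = 1)
j(E) = -3 + √2*√E*(1 + 2*E) (j(E) = -3 + √(E + E)*(E + (E + 1)) = -3 + √(2*E)*(E + (1 + E)) = -3 + (√2*√E)*(1 + 2*E) = -3 + √2*√E*(1 + 2*E))
j(9)*Y(4) = (-3 + √2*√9 + 2*√2*9^(3/2))*1 = (-3 + √2*3 + 2*√2*27)*1 = (-3 + 3*√2 + 54*√2)*1 = (-3 + 57*√2)*1 = -3 + 57*√2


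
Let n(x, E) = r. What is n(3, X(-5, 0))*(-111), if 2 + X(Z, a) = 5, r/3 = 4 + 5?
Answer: -2997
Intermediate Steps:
r = 27 (r = 3*(4 + 5) = 3*9 = 27)
X(Z, a) = 3 (X(Z, a) = -2 + 5 = 3)
n(x, E) = 27
n(3, X(-5, 0))*(-111) = 27*(-111) = -2997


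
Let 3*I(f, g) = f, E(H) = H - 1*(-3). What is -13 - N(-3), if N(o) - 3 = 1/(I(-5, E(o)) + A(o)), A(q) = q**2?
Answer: -355/22 ≈ -16.136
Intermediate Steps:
E(H) = 3 + H (E(H) = H + 3 = 3 + H)
I(f, g) = f/3
N(o) = 3 + 1/(-5/3 + o**2) (N(o) = 3 + 1/((1/3)*(-5) + o**2) = 3 + 1/(-5/3 + o**2))
-13 - N(-3) = -13 - 3*(-4 + 3*(-3)**2)/(-5 + 3*(-3)**2) = -13 - 3*(-4 + 3*9)/(-5 + 3*9) = -13 - 3*(-4 + 27)/(-5 + 27) = -13 - 3*23/22 = -13 - 1*69/22 = -13 - 69/22 = -355/22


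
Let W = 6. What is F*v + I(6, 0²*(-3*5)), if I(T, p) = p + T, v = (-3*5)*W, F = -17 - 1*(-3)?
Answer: 1266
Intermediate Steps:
F = -14 (F = -17 + 3 = -14)
v = -90 (v = -3*5*6 = -15*6 = -90)
I(T, p) = T + p
F*v + I(6, 0²*(-3*5)) = -14*(-90) + (6 + 0²*(-3*5)) = 1260 + (6 + 0*(-15)) = 1260 + (6 + 0) = 1260 + 6 = 1266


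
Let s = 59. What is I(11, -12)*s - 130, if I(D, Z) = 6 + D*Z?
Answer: -7564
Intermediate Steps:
I(11, -12)*s - 130 = (6 + 11*(-12))*59 - 130 = (6 - 132)*59 - 130 = -126*59 - 130 = -7434 - 130 = -7564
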